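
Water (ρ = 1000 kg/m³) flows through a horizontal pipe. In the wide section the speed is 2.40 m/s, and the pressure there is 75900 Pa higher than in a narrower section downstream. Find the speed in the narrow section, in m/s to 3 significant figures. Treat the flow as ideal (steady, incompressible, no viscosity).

v₂ ≈ 12.6 m/s

Horizontal Bernoulli: P₁ + ½ρv₁² = P₂ + ½ρv₂², so v₂² = v₁² + 2(P₁ − P₂)/ρ.
v₂ = √(2.40² + 2·75900/1000) = √(5.76 + 152) = 12.6 m/s.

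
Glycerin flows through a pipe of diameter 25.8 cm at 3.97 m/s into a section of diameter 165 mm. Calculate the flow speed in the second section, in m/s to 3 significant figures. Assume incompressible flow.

Mass conservation (A₁v₁ = A₂v₂) gives v₂ = 3.97 × 523/214 = 9.71 m/s.

v₂ ≈ 9.71 m/s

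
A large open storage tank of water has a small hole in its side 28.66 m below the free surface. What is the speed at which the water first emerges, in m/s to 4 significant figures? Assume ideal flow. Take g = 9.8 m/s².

v = 23.70 m/s

Bernoulli from surface to hole (P equal, v_surface ≈ 0): v = √(2gh) = √(2×9.8×28.66) = 23.70 m/s.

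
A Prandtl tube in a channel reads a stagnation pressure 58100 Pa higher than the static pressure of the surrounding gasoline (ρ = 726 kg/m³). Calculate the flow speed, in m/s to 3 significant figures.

v ≈ 12.7 m/s

Bernoulli between the free stream and the stagnation point: ½ρv² = P_stag − P_static.
v = √(2ΔP/ρ) = √(2·58100/726) = 12.7 m/s.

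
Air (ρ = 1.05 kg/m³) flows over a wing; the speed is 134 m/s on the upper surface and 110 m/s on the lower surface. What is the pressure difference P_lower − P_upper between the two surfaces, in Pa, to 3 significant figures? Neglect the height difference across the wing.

ΔP ≈ 3070 Pa

The pressure is lower where the speed is higher: ΔP = ½ρ(v_up² − v_low²).
ΔP = ½·1.05·(134² − 110²) = 3070 Pa.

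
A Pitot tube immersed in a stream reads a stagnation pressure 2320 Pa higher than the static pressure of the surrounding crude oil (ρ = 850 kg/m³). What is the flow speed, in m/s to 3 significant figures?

v ≈ 2.34 m/s

The dynamic pressure equals the rise in static pressure at the stagnation point: ΔP = ½ρv².
v = √(2ΔP/ρ) = √(2·2320/850) = 2.34 m/s.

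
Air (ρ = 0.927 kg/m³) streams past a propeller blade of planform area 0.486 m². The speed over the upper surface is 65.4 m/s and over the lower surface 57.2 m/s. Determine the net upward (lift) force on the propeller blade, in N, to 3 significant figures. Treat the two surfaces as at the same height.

226 N

With equal heights on the two surfaces, Bernoulli gives P_lower − P_upper = ½ρ(v_upper² − v_lower²).
ΔP = ½·0.927·(65.4² − 57.2²) = 466 Pa.
Lift = ΔP · A = 466 × 0.486 = 226 N.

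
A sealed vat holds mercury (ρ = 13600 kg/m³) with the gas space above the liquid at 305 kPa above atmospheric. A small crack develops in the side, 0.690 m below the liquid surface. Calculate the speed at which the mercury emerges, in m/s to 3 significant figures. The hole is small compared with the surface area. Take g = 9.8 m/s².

v ≈ 7.64 m/s

Take point 1 at the surface (v₁ ≈ 0) and point 2 at the hole (at atmospheric pressure). Bernoulli: P₁ + ρg h = P_atm + ½ρv₂².
With P₁ − P_atm = 305000 Pa, v₂ = √(2gh + 2ΔP/ρ) = √(2·9.8·0.690 + 2·305000/13600) = 7.64 m/s.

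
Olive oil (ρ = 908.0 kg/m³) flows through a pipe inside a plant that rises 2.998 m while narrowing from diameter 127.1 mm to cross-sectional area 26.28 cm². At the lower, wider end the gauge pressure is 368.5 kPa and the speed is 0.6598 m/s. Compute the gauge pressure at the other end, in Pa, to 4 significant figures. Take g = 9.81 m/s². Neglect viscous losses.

P₂ ≈ 337400 Pa

Mass conservation (A₁v₁ = A₂v₂) gives v₂ = 0.6598 × 126.9/26.28 = 3.185 m/s.
Energy conservation along the streamline gives P₂ = P₁ − ½ρ(v₂² − v₁²) − ρg(h₂ − h₁).
P₂ = 368500 + ½·908.0·(0.6598² − 3.185²) − 908.0·9.81·(+2.998) = 368500 + (-4409) − (26700) = 337400 Pa.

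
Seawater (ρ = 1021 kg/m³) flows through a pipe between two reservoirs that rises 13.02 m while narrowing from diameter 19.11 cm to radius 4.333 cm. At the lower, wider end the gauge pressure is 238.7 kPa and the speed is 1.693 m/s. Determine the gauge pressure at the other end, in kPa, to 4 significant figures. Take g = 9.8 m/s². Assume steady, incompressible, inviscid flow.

P₂ = 75.29 kPa

The volume flow rate is constant, so v₂ = (A₁/A₂)v₁ = (286.8/58.98)·1.693 = 8.233 m/s.
Applying Bernoulli between the two ends and solving for P₂: P₂ = P₁ + ½ρ(v₁² − v₂²) − ρgΔh.
P₂ = 238700 + ½·1021·(1.693² − 8.233²) − 1021·9.8·(+13.02) = 238700 + (-33140) − (130300) = 75290 Pa.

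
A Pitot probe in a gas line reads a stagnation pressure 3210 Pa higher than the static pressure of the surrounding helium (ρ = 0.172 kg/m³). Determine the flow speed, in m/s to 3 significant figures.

v ≈ 193 m/s

Bernoulli between the free stream and the stagnation point: ½ρv² = P_stag − P_static.
v = √(2ΔP/ρ) = √(2·3210/0.172) = 193 m/s.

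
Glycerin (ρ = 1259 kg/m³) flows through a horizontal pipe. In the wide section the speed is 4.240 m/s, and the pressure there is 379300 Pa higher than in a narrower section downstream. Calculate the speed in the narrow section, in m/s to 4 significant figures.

v₂ ≈ 24.91 m/s

Along the level pipe P + ½ρv² is conserved, hence v₂² = v₁² + 2(P₁ − P₂)/ρ.
v₂ = √(4.240² + 2·379300/1259) = √(17.98 + 602.5) = 24.91 m/s.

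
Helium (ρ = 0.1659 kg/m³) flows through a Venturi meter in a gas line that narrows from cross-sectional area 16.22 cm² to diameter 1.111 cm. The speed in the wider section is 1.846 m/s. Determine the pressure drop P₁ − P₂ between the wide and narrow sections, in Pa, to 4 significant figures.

Mass conservation (A₁v₁ = A₂v₂) gives v₂ = 1.846 × 16.22/0.9694 = 30.89 m/s.
Bernoulli (h₁ = h₂): P₁ − P₂ = ½ρ(v₂² − v₁²).
P₁ − P₂ = ½·0.1659·(30.89² − 1.846²) = ½·0.1659·950.5 = 78.85 Pa.

ΔP ≈ 78.85 Pa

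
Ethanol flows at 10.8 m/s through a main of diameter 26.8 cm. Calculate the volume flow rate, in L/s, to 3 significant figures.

Q = A·v = 0.0564 m² × 10.8 m/s = 0.609 m³/s.
Converting: 0.609 m³/s × 1000 = 609 L/s.

Q = 609 L/s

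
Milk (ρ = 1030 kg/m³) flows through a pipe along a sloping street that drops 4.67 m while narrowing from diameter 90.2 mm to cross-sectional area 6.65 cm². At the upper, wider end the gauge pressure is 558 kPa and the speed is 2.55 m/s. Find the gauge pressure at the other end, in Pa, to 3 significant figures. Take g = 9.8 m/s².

The volume flow rate is constant, so v₂ = (A₁/A₂)v₁ = (63.9/6.65)·2.55 = 24.5 m/s.
Applying Bernoulli between the two ends and solving for P₂: P₂ = P₁ + ½ρ(v₁² − v₂²) − ρgΔh.
P₂ = 558000 + ½·1030·(2.55² − 24.5²) − 1030·9.8·(−4.67) = 558000 + (-306000) − (-47100) = 299000 Pa.

P₂ ≈ 299000 Pa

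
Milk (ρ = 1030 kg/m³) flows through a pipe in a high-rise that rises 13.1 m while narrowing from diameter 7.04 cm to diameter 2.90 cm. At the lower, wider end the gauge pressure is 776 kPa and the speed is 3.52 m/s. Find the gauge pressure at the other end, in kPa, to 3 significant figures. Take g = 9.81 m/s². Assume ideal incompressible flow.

P₂ ≈ 428 kPa

The volume flow rate is constant, so v₂ = (A₁/A₂)v₁ = (38.9/6.61)·3.52 = 20.7 m/s.
Energy conservation along the streamline gives P₂ = P₁ − ½ρ(v₂² − v₁²) − ρg(h₂ − h₁).
P₂ = 776000 + ½·1030·(3.52² − 20.7²) − 1030·9.81·(+13.1) = 776000 + (-215000) − (132000) = 428000 Pa.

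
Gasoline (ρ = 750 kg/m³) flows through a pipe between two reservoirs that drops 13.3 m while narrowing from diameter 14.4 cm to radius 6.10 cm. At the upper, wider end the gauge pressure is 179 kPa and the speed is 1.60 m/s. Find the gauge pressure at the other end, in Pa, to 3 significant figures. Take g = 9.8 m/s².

P₂ = 276000 Pa

The volume flow rate is constant, so v₂ = (A₁/A₂)v₁ = (163/117)·1.60 = 2.23 m/s.
Energy conservation along the streamline gives P₂ = P₁ − ½ρ(v₂² − v₁²) − ρg(h₂ − h₁).
P₂ = 179000 + ½·750·(1.60² − 2.23²) − 750·9.8·(−13.3) = 179000 + (-903) − (-97800) = 276000 Pa.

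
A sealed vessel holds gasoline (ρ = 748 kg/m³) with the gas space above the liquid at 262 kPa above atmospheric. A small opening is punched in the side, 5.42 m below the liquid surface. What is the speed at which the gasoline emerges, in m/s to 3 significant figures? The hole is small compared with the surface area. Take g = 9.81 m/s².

Take point 1 at the surface (v₁ ≈ 0) and point 2 at the hole (at atmospheric pressure). Bernoulli: P₁ + ρg h = P_atm + ½ρv₂².
With P₁ − P_atm = 262000 Pa, v₂ = √(2gh + 2ΔP/ρ) = √(2·9.81·5.42 + 2·262000/748) = 28.4 m/s.

v = 28.4 m/s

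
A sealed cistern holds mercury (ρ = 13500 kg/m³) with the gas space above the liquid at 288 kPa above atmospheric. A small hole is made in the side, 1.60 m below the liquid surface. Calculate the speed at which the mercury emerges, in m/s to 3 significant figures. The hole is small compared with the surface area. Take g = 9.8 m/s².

Take point 1 at the surface (v₁ ≈ 0) and point 2 at the hole (at atmospheric pressure). Bernoulli: P₁ + ρg h = P_atm + ½ρv₂².
With P₁ − P_atm = 288000 Pa, v₂ = √(2gh + 2ΔP/ρ) = √(2·9.8·1.60 + 2·288000/13500) = 8.60 m/s.

8.60 m/s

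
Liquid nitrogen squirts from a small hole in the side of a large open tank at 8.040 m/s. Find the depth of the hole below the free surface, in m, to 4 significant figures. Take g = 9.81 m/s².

Inverting v = √(2gh) gives h = v² / 2g.
h = 8.040²/(2·9.81) = 64.64/19.62 = 3.295 m.

h ≈ 3.295 m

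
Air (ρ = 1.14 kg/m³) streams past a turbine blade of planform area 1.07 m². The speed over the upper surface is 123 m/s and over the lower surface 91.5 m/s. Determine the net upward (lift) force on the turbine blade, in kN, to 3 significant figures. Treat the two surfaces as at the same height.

The faster flow above has the lower pressure; Bernoulli (same height) gives ΔP = ½ρ(v_up² − v_low²).
ΔP = ½·1.14·(123² − 91.5²) = 3850 Pa.
Lift = ΔP · A = 3850 × 1.07 = 4120 N.

F ≈ 4.12 kN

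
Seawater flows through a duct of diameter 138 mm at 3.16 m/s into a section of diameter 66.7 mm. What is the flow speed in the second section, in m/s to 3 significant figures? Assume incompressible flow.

13.5 m/s

Continuity gives A₁v₁ = A₂v₂, so v₂ = (150 cm²)/(34.9 cm²) × 3.16 m/s = 13.5 m/s.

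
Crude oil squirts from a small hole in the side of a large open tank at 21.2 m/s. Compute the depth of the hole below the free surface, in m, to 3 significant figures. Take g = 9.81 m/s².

Torricelli: v = √(2gh), so h = v²/(2g).
h = 21.2²/(2·9.81) = 449/19.62 = 22.9 m.

h ≈ 22.9 m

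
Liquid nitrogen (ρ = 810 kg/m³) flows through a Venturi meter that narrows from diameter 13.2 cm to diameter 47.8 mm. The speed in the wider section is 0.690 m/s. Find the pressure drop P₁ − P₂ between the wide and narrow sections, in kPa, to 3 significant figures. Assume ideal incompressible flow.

ΔP ≈ 11.0 kPa

The volume flow rate is constant, so v₂ = (A₁/A₂)v₁ = (137/17.9)·0.690 = 5.26 m/s.
The pipe is horizontal, so Bernoulli reduces to P₁ + ½ρv₁² = P₂ + ½ρv₂².
P₁ − P₂ = ½·810·(5.26² − 0.690²) = ½·810·27.2 = 11000 Pa.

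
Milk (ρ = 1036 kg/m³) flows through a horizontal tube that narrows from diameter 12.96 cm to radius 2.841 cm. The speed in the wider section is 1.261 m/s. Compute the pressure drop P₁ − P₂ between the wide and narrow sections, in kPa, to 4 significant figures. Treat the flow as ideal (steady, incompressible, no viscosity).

ΔP ≈ 21.47 kPa

By continuity, v₂ = v₁·A₁/A₂ = 1.261·(131.9/25.36) = 6.560 m/s.
Along the horizontal streamline, P + ½ρv² is constant.
P₁ − P₂ = ½·1036·(6.560² − 1.261²) = ½·1036·41.45 = 21470 Pa.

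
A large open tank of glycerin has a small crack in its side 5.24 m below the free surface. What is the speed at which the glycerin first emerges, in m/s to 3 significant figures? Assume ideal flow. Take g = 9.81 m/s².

v = 10.1 m/s

The surface is effectively still and both ends are open, so ½v² = gh and v = √(2·9.81·5.24) = 10.1 m/s.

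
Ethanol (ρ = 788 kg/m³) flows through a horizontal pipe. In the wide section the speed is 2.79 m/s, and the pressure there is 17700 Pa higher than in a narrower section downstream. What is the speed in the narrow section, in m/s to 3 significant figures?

Horizontal Bernoulli: P₁ + ½ρv₁² = P₂ + ½ρv₂², so v₂² = v₁² + 2(P₁ − P₂)/ρ.
v₂ = √(2.79² + 2·17700/788) = √(7.78 + 44.9) = 7.26 m/s.

v₂ = 7.26 m/s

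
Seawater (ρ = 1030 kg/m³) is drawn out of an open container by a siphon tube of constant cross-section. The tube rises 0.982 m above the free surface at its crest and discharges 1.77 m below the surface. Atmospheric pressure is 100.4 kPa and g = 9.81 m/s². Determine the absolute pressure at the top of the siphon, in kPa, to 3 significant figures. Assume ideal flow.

P_top = 72.6 kPa

The outlet speed comes from Torricelli: v = √(2g·1.77) = 5.89 m/s.
With constant cross-section the crest speed equals v; applying Bernoulli from the surface up to the crest, P_top = P_atm − ½ρv² − ρg·h_top.
P_top = 100400 − ½·1030·5.89² − 1030·9.81·0.982 = 72600 Pa.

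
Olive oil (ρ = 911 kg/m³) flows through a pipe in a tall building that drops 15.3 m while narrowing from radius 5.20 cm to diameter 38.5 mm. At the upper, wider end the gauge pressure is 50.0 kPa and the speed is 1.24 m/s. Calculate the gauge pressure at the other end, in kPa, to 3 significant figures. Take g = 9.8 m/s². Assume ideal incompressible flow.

P₂ ≈ 150 kPa

Mass conservation (A₁v₁ = A₂v₂) gives v₂ = 1.24 × 84.9/11.6 = 9.05 m/s.
Applying Bernoulli between the two ends and solving for P₂: P₂ = P₁ + ½ρ(v₁² − v₂²) − ρgΔh.
P₂ = 50000 + ½·911·(1.24² − 9.05²) − 911·9.8·(−15.3) = 50000 + (-36600) − (-137000) = 150000 Pa.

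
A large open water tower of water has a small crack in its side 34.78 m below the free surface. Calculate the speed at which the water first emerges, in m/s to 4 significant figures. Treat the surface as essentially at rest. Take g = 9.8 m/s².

With the surface at rest and both surface and jet at atmospheric pressure, Bernoulli gives ρg h = ½ρv², so v = √(2gh) = √(2·9.8·34.78) = 26.11 m/s.

v ≈ 26.11 m/s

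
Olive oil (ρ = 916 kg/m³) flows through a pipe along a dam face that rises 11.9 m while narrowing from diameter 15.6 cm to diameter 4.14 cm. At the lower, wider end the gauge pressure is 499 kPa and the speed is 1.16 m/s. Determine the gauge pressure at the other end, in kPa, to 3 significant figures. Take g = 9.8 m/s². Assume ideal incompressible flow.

P₂ = 269 kPa

By continuity, v₂ = v₁·A₁/A₂ = 1.16·(191/13.5) = 16.5 m/s.
Energy conservation along the streamline gives P₂ = P₁ − ½ρ(v₂² − v₁²) − ρg(h₂ − h₁).
P₂ = 499000 + ½·916·(1.16² − 16.5²) − 916·9.8·(+11.9) = 499000 + (-124000) − (107000) = 269000 Pa.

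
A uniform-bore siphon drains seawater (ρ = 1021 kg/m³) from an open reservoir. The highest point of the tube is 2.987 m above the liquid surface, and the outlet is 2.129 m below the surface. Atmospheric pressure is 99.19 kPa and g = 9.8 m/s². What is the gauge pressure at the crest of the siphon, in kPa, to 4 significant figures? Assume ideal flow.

From the surface to the outlet (both open to atmosphere, surface at rest): v = √(2g·h_out) = √(2·9.8·2.129) = 6.460 m/s.
The bore is uniform, so the speed at the crest is the same v. Bernoulli surface→crest: P_atm = P_top + ½ρv² + ρg·h_top.
P_top = 99190 − ½·1021·6.460² − 1021·9.8·2.987 = 48000 Pa. So P_gauge = P_top − P_atm = -51190 Pa.

P_gauge = -51.19 kPa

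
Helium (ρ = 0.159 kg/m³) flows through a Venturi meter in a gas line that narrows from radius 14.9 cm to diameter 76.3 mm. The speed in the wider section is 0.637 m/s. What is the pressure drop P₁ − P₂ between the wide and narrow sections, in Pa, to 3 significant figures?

ΔP ≈ 7.47 Pa

Mass conservation (A₁v₁ = A₂v₂) gives v₂ = 0.637 × 697/45.7 = 9.72 m/s.
Along the horizontal streamline, P + ½ρv² is constant.
P₁ − P₂ = ½·0.159·(9.72² − 0.637²) = ½·0.159·94.0 = 7.47 Pa.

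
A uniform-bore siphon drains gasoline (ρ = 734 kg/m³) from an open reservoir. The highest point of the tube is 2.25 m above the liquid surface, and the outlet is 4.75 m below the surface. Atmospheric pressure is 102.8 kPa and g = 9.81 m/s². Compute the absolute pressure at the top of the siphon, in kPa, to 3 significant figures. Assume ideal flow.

The outlet speed comes from Torricelli: v = √(2g·4.75) = 9.65 m/s.
The bore is uniform, so the speed at the crest is the same v. Bernoulli surface→crest: P_atm = P_top + ½ρv² + ρg·h_top.
P_top = 102800 − ½·734·9.65² − 734·9.81·2.25 = 52400 Pa.

52.4 kPa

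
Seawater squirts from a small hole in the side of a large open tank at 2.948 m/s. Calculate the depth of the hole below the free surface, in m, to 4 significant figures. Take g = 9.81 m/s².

Inverting v = √(2gh) gives h = v² / 2g.
h = 2.948²/(2·9.81) = 8.691/19.62 = 0.4430 m.

h ≈ 0.4430 m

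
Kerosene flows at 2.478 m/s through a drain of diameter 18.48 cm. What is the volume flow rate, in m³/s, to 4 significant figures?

Q = A·v = 0.02682 m² × 2.478 m/s = 0.06647 m³/s.

Q ≈ 0.06647 m³/s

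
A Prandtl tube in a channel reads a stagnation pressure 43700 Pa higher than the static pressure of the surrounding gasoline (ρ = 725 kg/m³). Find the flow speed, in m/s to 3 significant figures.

At the stagnation point the flow is brought to rest, so Bernoulli gives P_stag − P_static = ½ρv².
v = √(2ΔP/ρ) = √(2·43700/725) = 11.0 m/s.

v ≈ 11.0 m/s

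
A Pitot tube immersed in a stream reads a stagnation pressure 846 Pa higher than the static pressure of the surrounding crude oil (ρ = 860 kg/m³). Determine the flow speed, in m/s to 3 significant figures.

v ≈ 1.40 m/s

The dynamic pressure equals the rise in static pressure at the stagnation point: ΔP = ½ρv².
v = √(2ΔP/ρ) = √(2·846/860) = 1.40 m/s.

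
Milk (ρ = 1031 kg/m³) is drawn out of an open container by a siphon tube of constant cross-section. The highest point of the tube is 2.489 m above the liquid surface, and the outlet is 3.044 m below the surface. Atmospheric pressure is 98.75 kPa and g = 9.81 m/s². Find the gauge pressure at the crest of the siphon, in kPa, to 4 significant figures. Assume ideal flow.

Bernoulli surface→outlet gives ½v² = g·h_out, so v = √(2·9.81·3.044) = 7.728 m/s.
The bore is uniform, so the speed at the crest is the same v. Bernoulli surface→crest: P_atm = P_top + ½ρv² + ρg·h_top.
P_top = 98750 − ½·1031·7.728² − 1031·9.81·2.489 = 42790 Pa. So P_gauge = P_top − P_atm = -55960 Pa.

P_gauge = -55.96 kPa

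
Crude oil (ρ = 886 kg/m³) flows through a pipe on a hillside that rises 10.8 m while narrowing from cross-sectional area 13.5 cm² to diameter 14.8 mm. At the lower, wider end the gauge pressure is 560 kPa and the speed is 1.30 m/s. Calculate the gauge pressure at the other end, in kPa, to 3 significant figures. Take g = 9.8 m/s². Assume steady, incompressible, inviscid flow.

P₂ ≈ 421 kPa

Mass conservation (A₁v₁ = A₂v₂) gives v₂ = 1.30 × 13.5/1.72 = 10.2 m/s.
Energy conservation along the streamline gives P₂ = P₁ − ½ρ(v₂² − v₁²) − ρg(h₂ − h₁).
P₂ = 560000 + ½·886·(1.30² − 10.2²) − 886·9.8·(+10.8) = 560000 + (-45400) − (93800) = 421000 Pa.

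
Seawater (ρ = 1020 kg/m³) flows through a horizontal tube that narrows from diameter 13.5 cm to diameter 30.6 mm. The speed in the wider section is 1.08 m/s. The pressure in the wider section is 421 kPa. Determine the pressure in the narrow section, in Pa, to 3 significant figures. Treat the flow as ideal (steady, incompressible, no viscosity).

Continuity gives A₁v₁ = A₂v₂, so v₂ = (143 cm²)/(7.35 cm²) × 1.08 m/s = 21.0 m/s.
Along the horizontal streamline, P + ½ρv² is constant.
P₂ = P₁ − ½ρ(v₂² − v₁²) = 421000 − ½·1020·(21.0² − 1.08²) = 421000 − 225000 = 196000 Pa.

196000 Pa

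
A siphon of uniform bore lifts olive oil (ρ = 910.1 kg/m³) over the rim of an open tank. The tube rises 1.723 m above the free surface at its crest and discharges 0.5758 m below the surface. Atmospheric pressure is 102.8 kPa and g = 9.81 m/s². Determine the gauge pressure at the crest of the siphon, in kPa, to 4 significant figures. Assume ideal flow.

P_gauge ≈ -20.52 kPa

The outlet speed comes from Torricelli: v = √(2g·0.5758) = 3.361 m/s.
With constant cross-section the crest speed equals v; applying Bernoulli from the surface up to the crest, P_top = P_atm − ½ρv² − ρg·h_top.
P_top = 102800 − ½·910.1·3.361² − 910.1·9.81·1.723 = 82280 Pa. So P_gauge = P_top − P_atm = -20520 Pa.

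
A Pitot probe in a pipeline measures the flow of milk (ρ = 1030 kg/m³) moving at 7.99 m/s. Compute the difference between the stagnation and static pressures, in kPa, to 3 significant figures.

ΔP ≈ 32.9 kPa

The dynamic pressure equals the rise in static pressure at the stagnation point: ΔP = ½ρv².
ΔP = ½·1030·7.99² = 32900 Pa.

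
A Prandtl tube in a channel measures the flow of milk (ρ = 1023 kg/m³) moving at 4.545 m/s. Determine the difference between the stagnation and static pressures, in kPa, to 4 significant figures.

ΔP ≈ 10.57 kPa

At the stagnation point the flow is brought to rest, so Bernoulli gives P_stag − P_static = ½ρv².
ΔP = ½·1023·4.545² = 10570 Pa.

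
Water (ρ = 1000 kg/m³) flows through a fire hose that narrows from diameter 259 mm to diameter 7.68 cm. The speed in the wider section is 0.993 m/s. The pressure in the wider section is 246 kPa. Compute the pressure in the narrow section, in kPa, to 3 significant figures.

Continuity gives A₁v₁ = A₂v₂, so v₂ = (527 cm²)/(46.3 cm²) × 0.993 m/s = 11.3 m/s.
The pipe is horizontal, so Bernoulli reduces to P₁ + ½ρv₁² = P₂ + ½ρv₂².
P₂ = P₁ − ½ρ(v₂² − v₁²) = 246000 − ½·1000·(11.3² − 0.993²) = 246000 − 63300 = 183000 Pa.

P₂ ≈ 183 kPa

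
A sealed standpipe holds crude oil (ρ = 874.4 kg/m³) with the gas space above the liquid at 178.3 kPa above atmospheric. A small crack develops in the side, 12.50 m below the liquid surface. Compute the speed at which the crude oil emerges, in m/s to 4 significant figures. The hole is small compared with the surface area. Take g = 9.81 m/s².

25.56 m/s

Take point 1 at the surface (v₁ ≈ 0) and point 2 at the hole (at atmospheric pressure). Bernoulli: P₁ + ρg h = P_atm + ½ρv₂².
With P₁ − P_atm = 178300 Pa, v₂ = √(2gh + 2ΔP/ρ) = √(2·9.81·12.50 + 2·178300/874.4) = 25.56 m/s.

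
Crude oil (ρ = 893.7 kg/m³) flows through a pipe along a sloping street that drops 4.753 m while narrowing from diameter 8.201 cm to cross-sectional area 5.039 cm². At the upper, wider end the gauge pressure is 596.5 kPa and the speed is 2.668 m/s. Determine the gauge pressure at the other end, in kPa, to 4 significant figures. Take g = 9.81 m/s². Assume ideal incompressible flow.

P₂ ≈ 291.8 kPa

Mass conservation (A₁v₁ = A₂v₂) gives v₂ = 2.668 × 52.82/5.039 = 27.97 m/s.
Bernoulli: P₁ + ½ρv₁² + ρg h₁ = P₂ + ½ρv₂² + ρg h₂, so P₂ = P₁ + ½ρ(v₁² − v₂²) − ρg(h₂ − h₁).
P₂ = 596500 + ½·893.7·(2.668² − 27.97²) − 893.7·9.81·(−4.753) = 596500 + (-346400) − (-41670) = 291800 Pa.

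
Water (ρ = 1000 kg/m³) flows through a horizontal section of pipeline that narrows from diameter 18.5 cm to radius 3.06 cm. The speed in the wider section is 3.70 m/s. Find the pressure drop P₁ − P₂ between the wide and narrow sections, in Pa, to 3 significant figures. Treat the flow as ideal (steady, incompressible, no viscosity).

ΔP ≈ 565000 Pa

Mass conservation (A₁v₁ = A₂v₂) gives v₂ = 3.70 × 269/29.4 = 33.8 m/s.
Along the horizontal streamline, P + ½ρv² is constant.
P₁ − P₂ = ½·1000·(33.8² − 3.70²) = ½·1000·1130 = 565000 Pa.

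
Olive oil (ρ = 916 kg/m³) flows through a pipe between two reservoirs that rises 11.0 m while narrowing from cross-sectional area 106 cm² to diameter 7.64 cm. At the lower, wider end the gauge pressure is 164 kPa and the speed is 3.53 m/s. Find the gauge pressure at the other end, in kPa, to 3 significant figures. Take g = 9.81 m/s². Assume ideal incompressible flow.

By continuity, v₂ = v₁·A₁/A₂ = 3.53·(106/45.8) = 8.16 m/s.
Bernoulli: P₁ + ½ρv₁² + ρg h₁ = P₂ + ½ρv₂² + ρg h₂, so P₂ = P₁ + ½ρ(v₁² − v₂²) − ρg(h₂ − h₁).
P₂ = 164000 + ½·916·(3.53² − 8.16²) − 916·9.81·(+11.0) = 164000 + (-24800) − (98800) = 40300 Pa.

P₂ ≈ 40.3 kPa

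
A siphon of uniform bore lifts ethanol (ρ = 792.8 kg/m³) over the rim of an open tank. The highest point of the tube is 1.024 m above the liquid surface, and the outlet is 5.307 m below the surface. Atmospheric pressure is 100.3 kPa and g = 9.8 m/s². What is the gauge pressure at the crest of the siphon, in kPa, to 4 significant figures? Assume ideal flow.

-49.19 kPa

Bernoulli surface→outlet gives ½v² = g·h_out, so v = √(2·9.8·5.307) = 10.20 m/s.
Continuity keeps v the same throughout the tube; from surface to crest, P_atm + 0 = P_top + ½ρv² + ρg·h_top.
P_top = 100300 − ½·792.8·10.20² − 792.8·9.8·1.024 = 51110 Pa. So P_gauge = P_top − P_atm = -49190 Pa.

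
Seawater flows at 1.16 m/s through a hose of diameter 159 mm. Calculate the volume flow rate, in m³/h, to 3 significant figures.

Q = A·v = 0.0199 m² × 1.16 m/s = 0.0230 m³/s.
Converting: 0.0230 m³/s × 3600 = 82.9 m³/h.

82.9 m³/h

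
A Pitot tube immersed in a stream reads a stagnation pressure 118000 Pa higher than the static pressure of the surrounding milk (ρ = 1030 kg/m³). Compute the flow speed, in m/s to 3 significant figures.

The dynamic pressure equals the rise in static pressure at the stagnation point: ΔP = ½ρv².
v = √(2ΔP/ρ) = √(2·118000/1030) = 15.1 m/s.

15.1 m/s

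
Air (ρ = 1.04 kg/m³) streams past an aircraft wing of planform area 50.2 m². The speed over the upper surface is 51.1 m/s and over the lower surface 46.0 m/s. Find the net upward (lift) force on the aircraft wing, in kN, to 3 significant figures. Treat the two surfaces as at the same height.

With equal heights on the two surfaces, Bernoulli gives P_lower − P_upper = ½ρ(v_upper² − v_lower²).
ΔP = ½·1.04·(51.1² − 46.0²) = 258 Pa.
Lift = ΔP · A = 258 × 50.2 = 12900 N.

F ≈ 12.9 kN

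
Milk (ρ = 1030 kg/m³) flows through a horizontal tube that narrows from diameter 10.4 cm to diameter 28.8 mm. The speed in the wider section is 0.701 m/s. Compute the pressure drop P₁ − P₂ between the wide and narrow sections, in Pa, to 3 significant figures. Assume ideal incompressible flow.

ΔP = 42800 Pa

The volume flow rate is constant, so v₂ = (A₁/A₂)v₁ = (84.9/6.51)·0.701 = 9.14 m/s.
Along the horizontal streamline, P + ½ρv² is constant.
P₁ − P₂ = ½·1030·(9.14² − 0.701²) = ½·1030·83.1 = 42800 Pa.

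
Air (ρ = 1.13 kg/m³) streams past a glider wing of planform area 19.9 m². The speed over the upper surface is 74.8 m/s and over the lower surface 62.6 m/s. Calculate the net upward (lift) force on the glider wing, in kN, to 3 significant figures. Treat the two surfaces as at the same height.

From P + ½ρv² = const at equal height, P_low − P_up = ½ρ(v_up² − v_low²).
ΔP = ½·1.13·(74.8² − 62.6²) = 947 Pa.
Lift = ΔP · A = 947 × 19.9 = 18800 N.

F ≈ 18.8 kN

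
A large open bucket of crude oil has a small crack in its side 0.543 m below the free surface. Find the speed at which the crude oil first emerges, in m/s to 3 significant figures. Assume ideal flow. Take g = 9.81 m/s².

Bernoulli from surface to hole (P equal, v_surface ≈ 0): v = √(2gh) = √(2×9.81×0.543) = 3.26 m/s.

v ≈ 3.26 m/s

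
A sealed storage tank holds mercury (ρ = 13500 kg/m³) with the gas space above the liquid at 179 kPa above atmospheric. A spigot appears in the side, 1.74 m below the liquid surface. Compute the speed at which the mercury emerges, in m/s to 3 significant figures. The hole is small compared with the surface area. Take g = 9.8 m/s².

v ≈ 7.79 m/s

Take point 1 at the surface (v₁ ≈ 0) and point 2 at the hole (at atmospheric pressure). Bernoulli: P₁ + ρg h = P_atm + ½ρv₂².
With P₁ − P_atm = 179000 Pa, v₂ = √(2gh + 2ΔP/ρ) = √(2·9.8·1.74 + 2·179000/13500) = 7.79 m/s.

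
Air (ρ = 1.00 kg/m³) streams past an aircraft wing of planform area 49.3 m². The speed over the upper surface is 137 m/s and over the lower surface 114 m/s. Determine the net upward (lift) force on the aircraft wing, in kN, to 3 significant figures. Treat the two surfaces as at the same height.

F = 142 kN

The faster flow above has the lower pressure; Bernoulli (same height) gives ΔP = ½ρ(v_up² − v_low²).
ΔP = ½·1.00·(137² − 114²) = 2890 Pa.
Lift = ΔP · A = 2890 × 49.3 = 142000 N.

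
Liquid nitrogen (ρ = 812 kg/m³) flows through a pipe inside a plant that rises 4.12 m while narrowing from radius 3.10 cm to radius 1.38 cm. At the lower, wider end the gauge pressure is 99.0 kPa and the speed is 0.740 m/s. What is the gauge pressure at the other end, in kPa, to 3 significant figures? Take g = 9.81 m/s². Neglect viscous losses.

P₂ = 60.7 kPa

By continuity, v₂ = v₁·A₁/A₂ = 0.740·(30.2/5.98) = 3.73 m/s.
Bernoulli: P₁ + ½ρv₁² + ρg h₁ = P₂ + ½ρv₂² + ρg h₂, so P₂ = P₁ + ½ρ(v₁² − v₂²) − ρg(h₂ − h₁).
P₂ = 99000 + ½·812·(0.740² − 3.73²) − 812·9.81·(+4.12) = 99000 + (-5440) − (32800) = 60700 Pa.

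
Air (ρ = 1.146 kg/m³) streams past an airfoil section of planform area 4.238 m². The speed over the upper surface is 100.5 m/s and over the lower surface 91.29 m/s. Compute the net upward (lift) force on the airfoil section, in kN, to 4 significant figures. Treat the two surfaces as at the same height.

F = 4.289 kN

From P + ½ρv² = const at equal height, P_low − P_up = ½ρ(v_up² − v_low²).
ΔP = ½·1.146·(100.5² − 91.29²) = 1012 Pa.
Lift = ΔP · A = 1012 × 4.238 = 4289 N.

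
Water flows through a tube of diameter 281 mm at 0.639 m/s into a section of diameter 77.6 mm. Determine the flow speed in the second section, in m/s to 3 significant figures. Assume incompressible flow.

v₂ ≈ 8.38 m/s

Continuity gives A₁v₁ = A₂v₂, so v₂ = (620 cm²)/(47.3 cm²) × 0.639 m/s = 8.38 m/s.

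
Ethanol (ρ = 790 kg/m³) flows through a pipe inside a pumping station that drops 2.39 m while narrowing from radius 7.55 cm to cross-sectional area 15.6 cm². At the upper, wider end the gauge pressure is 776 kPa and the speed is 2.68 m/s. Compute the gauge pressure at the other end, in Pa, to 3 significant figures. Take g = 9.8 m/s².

P₂ ≈ 423000 Pa

By continuity, v₂ = v₁·A₁/A₂ = 2.68·(179/15.6) = 30.8 m/s.
Energy conservation along the streamline gives P₂ = P₁ − ½ρ(v₂² − v₁²) − ρg(h₂ − h₁).
P₂ = 776000 + ½·790·(2.68² − 30.8²) − 790·9.8·(−2.39) = 776000 + (-371000) − (-18500) = 423000 Pa.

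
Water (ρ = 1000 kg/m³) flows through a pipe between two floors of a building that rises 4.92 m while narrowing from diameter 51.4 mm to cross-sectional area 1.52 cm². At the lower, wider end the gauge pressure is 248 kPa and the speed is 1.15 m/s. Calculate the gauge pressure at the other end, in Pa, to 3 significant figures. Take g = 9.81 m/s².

P₂ = 77200 Pa

Mass conservation (A₁v₁ = A₂v₂) gives v₂ = 1.15 × 20.7/1.52 = 15.7 m/s.
Energy conservation along the streamline gives P₂ = P₁ − ½ρ(v₂² − v₁²) − ρg(h₂ − h₁).
P₂ = 248000 + ½·1000·(1.15² − 15.7²) − 1000·9.81·(+4.92) = 248000 + (-123000) − (48300) = 77200 Pa.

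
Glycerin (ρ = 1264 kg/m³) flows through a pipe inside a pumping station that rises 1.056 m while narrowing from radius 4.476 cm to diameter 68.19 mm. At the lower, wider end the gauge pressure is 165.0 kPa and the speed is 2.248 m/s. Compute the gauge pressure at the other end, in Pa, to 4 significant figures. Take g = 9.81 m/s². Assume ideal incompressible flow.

The volume flow rate is constant, so v₂ = (A₁/A₂)v₁ = (62.94/36.52)·2.248 = 3.874 m/s.
Bernoulli: P₁ + ½ρv₁² + ρg h₁ = P₂ + ½ρv₂² + ρg h₂, so P₂ = P₁ + ½ρ(v₁² − v₂²) − ρg(h₂ − h₁).
P₂ = 165000 + ½·1264·(2.248² − 3.874²) − 1264·9.81·(+1.056) = 165000 + (-6293) − (13090) = 145600 Pa.

P₂ ≈ 145600 Pa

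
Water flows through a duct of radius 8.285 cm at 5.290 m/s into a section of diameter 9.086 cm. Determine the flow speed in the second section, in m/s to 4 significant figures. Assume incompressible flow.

Mass conservation (A₁v₁ = A₂v₂) gives v₂ = 5.290 × 215.6/64.84 = 17.59 m/s.

v₂ = 17.59 m/s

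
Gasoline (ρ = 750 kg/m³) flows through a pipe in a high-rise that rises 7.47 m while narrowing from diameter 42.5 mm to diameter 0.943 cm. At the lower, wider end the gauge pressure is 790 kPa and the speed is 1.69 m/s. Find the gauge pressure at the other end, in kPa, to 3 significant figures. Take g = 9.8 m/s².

P₂ ≈ 294 kPa

Mass conservation (A₁v₁ = A₂v₂) gives v₂ = 1.69 × 14.2/0.698 = 34.3 m/s.
Applying Bernoulli between the two ends and solving for P₂: P₂ = P₁ + ½ρ(v₁² − v₂²) − ρgΔh.
P₂ = 790000 + ½·750·(1.69² − 34.3²) − 750·9.8·(+7.47) = 790000 + (-441000) − (54900) = 294000 Pa.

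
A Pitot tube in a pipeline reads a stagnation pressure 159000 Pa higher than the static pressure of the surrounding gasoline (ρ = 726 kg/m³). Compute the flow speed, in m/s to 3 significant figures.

v ≈ 20.9 m/s

Bernoulli between the free stream and the stagnation point: ½ρv² = P_stag − P_static.
v = √(2ΔP/ρ) = √(2·159000/726) = 20.9 m/s.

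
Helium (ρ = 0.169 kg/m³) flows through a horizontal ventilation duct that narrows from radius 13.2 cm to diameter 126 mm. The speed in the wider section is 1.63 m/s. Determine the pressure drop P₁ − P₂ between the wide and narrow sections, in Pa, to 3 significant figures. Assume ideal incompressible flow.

ΔP = 4.10 Pa

Continuity gives A₁v₁ = A₂v₂, so v₂ = (547 cm²)/(125 cm²) × 1.63 m/s = 7.16 m/s.
The pipe is horizontal, so Bernoulli reduces to P₁ + ½ρv₁² = P₂ + ½ρv₂².
P₁ − P₂ = ½·0.169·(7.16² − 1.63²) = ½·0.169·48.5 = 4.10 Pa.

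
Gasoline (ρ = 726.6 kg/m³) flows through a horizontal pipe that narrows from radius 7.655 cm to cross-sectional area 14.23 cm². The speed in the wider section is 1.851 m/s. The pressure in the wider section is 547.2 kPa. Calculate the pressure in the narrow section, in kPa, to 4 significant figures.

Continuity gives A₁v₁ = A₂v₂, so v₂ = (184.1 cm²)/(14.23 cm²) × 1.851 m/s = 23.95 m/s.
Bernoulli (h₁ = h₂): P₁ − P₂ = ½ρ(v₂² − v₁²).
P₂ = P₁ − ½ρ(v₂² − v₁²) = 547200 − ½·726.6·(23.95² − 1.851²) = 547200 − 207100 = 340100 Pa.

P₂ ≈ 340.1 kPa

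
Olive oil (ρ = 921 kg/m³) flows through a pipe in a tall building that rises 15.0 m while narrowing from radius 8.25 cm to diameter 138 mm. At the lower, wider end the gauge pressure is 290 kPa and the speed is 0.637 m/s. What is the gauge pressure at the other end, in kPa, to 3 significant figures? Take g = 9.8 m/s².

154 kPa

By continuity, v₂ = v₁·A₁/A₂ = 0.637·(214/150) = 0.911 m/s.
Applying Bernoulli between the two ends and solving for P₂: P₂ = P₁ + ½ρ(v₁² − v₂²) − ρgΔh.
P₂ = 290000 + ½·921·(0.637² − 0.911²) − 921·9.8·(+15.0) = 290000 + (-195) − (135000) = 154000 Pa.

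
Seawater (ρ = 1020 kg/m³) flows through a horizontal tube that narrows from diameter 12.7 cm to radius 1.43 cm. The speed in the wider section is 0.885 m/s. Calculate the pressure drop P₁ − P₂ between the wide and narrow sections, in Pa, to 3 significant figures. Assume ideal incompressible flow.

Continuity gives A₁v₁ = A₂v₂, so v₂ = (127 cm²)/(6.42 cm²) × 0.885 m/s = 17.5 m/s.
Bernoulli (h₁ = h₂): P₁ − P₂ = ½ρ(v₂² − v₁²).
P₁ − P₂ = ½·1020·(17.5² − 0.885²) = ½·1020·304 = 155000 Pa.

ΔP ≈ 155000 Pa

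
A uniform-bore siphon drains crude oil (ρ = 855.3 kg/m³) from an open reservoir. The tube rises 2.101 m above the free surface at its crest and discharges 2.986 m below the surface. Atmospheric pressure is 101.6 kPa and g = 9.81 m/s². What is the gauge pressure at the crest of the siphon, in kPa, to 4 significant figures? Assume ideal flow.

Bernoulli surface→outlet gives ½v² = g·h_out, so v = √(2·9.81·2.986) = 7.654 m/s.
The bore is uniform, so the speed at the crest is the same v. Bernoulli surface→crest: P_atm = P_top + ½ρv² + ρg·h_top.
P_top = 101600 − ½·855.3·7.654² − 855.3·9.81·2.101 = 58920 Pa. So P_gauge = P_top − P_atm = -42680 Pa.

P_gauge = -42.68 kPa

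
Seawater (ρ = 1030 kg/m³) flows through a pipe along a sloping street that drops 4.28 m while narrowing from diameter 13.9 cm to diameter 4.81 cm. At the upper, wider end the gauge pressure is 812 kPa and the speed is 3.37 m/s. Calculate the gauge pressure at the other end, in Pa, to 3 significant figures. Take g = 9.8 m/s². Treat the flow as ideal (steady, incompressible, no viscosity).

Mass conservation (A₁v₁ = A₂v₂) gives v₂ = 3.37 × 152/18.2 = 28.1 m/s.
Bernoulli: P₁ + ½ρv₁² + ρg h₁ = P₂ + ½ρv₂² + ρg h₂, so P₂ = P₁ + ½ρ(v₁² − v₂²) − ρg(h₂ − h₁).
P₂ = 812000 + ½·1030·(3.37² − 28.1²) − 1030·9.8·(−4.28) = 812000 + (-402000) − (-43200) = 453000 Pa.

P₂ = 453000 Pa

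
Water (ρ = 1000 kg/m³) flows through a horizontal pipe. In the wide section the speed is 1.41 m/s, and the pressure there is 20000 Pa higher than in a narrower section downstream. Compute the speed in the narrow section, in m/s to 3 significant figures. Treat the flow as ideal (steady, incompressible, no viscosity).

With h₁ = h₂, rearranging Bernoulli gives v₂ = √(v₁² + 2ΔP/ρ).
v₂ = √(1.41² + 2·20000/1000) = √(1.99 + 40.0) = 6.48 m/s.

v₂ ≈ 6.48 m/s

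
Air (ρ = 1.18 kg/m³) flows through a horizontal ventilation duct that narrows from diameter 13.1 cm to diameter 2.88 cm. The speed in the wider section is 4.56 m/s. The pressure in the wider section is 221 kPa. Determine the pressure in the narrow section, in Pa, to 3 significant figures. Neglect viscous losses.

By continuity, v₂ = v₁·A₁/A₂ = 4.56·(135/6.51) = 94.3 m/s.
The pipe is horizontal, so Bernoulli reduces to P₁ + ½ρv₁² = P₂ + ½ρv₂².
P₂ = P₁ − ½ρ(v₂² − v₁²) = 221000 − ½·1.18·(94.3² − 4.56²) = 221000 − 5240 = 216000 Pa.

P₂ ≈ 216000 Pa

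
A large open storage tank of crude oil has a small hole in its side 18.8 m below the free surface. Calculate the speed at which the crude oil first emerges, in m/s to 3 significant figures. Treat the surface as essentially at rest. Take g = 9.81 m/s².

Bernoulli from surface to hole (P equal, v_surface ≈ 0): v = √(2gh) = √(2×9.81×18.8) = 19.2 m/s.

v ≈ 19.2 m/s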